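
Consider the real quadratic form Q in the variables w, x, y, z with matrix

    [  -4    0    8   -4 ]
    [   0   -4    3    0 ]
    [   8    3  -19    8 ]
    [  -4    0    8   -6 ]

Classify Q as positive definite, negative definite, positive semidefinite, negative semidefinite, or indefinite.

Leading principal minors: Δ_1 = -4, Δ_2 = 16, Δ_3 = -12, Δ_4 = 24.
The signs alternate starting with Δ_1 < 0, so by Sylvester's criterion Q is negative definite.

negative definite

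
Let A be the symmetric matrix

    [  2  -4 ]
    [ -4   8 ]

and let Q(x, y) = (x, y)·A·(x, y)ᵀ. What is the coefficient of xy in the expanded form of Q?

The coefficient of xy is A[1,2] + A[2,1] = 2·(-4) = -8.

-8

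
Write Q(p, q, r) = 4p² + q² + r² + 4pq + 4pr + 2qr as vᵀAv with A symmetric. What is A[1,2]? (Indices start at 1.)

2

The coefficient of p·q in Q is 4. For a symmetric A this equals A[1,2] + A[2,1] = 2·A[1,2].
So A[1,2] = 4/2 = 2.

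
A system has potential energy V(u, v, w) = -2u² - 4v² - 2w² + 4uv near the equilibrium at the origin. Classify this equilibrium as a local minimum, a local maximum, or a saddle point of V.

The Hessian at the origin is H = [[-4, 4, 0], [4, -8, 0], [0, 0, -4]].
An LDLᵀ factorisation of H has diagonal entries -4, -4, -4.
That gives 3 negative pivots.
H is negative definite, so the origin is a strict local maximum.

local maximum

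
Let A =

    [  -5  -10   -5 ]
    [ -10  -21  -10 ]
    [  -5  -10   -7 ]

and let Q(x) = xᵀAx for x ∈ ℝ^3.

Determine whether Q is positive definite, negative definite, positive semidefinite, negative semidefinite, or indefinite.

Leading principal minors: Δ_1 = -5, Δ_2 = 5, Δ_3 = -10.
The signs alternate starting with Δ_1 < 0, so by Sylvester's criterion Q is negative definite.

negative definite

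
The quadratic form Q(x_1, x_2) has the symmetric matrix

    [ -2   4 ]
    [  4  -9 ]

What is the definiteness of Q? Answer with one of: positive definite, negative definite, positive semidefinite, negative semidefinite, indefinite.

Leading principal minors: Δ_1 = -2, Δ_2 = 2.
The signs alternate starting with Δ_1 < 0, so by Sylvester's criterion Q is negative definite.

negative definite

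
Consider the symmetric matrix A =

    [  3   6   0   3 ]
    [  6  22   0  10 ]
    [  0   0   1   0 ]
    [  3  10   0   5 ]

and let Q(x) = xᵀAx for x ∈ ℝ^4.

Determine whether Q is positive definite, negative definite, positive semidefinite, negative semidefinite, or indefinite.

Leading principal minors: Δ_1 = 3, Δ_2 = 30, Δ_3 = 30, Δ_4 = 12.
All leading principal minors are positive, so by Sylvester's criterion Q is positive definite.

positive definite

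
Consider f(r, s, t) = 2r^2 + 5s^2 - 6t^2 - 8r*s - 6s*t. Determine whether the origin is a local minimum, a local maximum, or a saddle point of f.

saddle point

The Hessian at the origin is H = [[4, -8, 0], [-8, 10, -6], [0, -6, -12]].
An LDLᵀ factorisation of H has diagonal entries 4, -6, -6.
That gives 1 positive, 2 negative pivots.
H is indefinite, so the origin is a saddle point.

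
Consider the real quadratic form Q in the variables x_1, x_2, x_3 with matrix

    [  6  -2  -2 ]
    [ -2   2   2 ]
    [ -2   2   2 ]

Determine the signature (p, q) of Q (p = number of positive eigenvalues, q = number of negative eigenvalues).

Applying the same elementary operations to the rows and columns of A produces a congruent diagonal matrix with entries 6, 4/3, 0.
Counting signs: 2 positive, 1 zero.

(2, 0)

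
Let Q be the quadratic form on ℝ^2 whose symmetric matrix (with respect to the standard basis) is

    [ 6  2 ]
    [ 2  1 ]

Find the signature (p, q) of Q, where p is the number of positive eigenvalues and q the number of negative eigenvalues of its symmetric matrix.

Row-reducing A symmetrically gives the diagonal entries 6, 1/3.
That gives 2 positive pivots.

(2, 0)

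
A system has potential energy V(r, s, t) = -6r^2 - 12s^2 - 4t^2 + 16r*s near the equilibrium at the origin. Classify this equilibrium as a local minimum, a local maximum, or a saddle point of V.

The Hessian at the origin is H = [[-12, 16, 0], [16, -24, 0], [0, 0, -8]].
Symmetric row and column elimination reduces H to a congruent diagonal form with pivots -12, -8/3, -8.
That gives 3 negative pivots.
H is negative definite, so the origin is a strict local maximum.

local maximum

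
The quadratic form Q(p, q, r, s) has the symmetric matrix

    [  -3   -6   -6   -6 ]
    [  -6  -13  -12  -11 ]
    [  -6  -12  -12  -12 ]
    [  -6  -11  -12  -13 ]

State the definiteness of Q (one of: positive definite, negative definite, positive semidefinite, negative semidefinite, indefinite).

negative semidefinite

Symmetric row and column elimination reduces A to a congruent diagonal form with pivots -3, -1, 0, 0.
Counting signs: 2 negative, 2 zero.
Hence Q is negative semidefinite.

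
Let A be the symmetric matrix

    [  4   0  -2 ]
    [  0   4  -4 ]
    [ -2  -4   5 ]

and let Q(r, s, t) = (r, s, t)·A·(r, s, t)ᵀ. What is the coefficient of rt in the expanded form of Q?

The coefficient of rt is A[1,3] + A[3,1] = 2·(-2) = -4.

-4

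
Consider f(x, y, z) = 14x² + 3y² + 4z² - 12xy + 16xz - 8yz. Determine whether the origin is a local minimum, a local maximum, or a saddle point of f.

The Hessian at the origin is H = [[28, -12, 16], [-12, 6, -8], [16, -8, 8]].
Symmetric row and column elimination reduces H to a congruent diagonal form with pivots 28, 6/7, -8/3.
So there are 2 positive, 1 negative pivots.
H is indefinite, so the origin is a saddle point.

saddle point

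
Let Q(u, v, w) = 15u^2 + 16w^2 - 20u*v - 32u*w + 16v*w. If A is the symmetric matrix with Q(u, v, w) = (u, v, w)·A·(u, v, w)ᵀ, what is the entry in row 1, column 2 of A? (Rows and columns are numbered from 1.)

-10

The coefficient of u·v in Q is -20. For a symmetric A this equals A[1,2] + A[2,1] = 2·A[1,2].
So A[1,2] = -20/2 = -10.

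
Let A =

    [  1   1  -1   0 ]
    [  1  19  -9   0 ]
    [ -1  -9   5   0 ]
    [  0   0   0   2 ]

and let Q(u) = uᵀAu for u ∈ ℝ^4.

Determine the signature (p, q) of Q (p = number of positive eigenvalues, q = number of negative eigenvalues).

Applying the same elementary operations to the rows and columns of A produces a congruent diagonal matrix with entries 1, 18, 4/9, 2.
That gives 4 positive pivots.

(4, 0)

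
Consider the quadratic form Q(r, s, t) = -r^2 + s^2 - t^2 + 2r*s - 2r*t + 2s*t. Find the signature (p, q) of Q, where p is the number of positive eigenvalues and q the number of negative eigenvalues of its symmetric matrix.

The associated matrix is A = [[-1, 1, -1], [1, 1, 1], [-1, 1, -1]].
Congruent diagonalization of A (simultaneous row and column reduction) yields pivots -1, 2, 0.
So there are 1 positive, 1 negative, 1 zero pivots.

(1, 1)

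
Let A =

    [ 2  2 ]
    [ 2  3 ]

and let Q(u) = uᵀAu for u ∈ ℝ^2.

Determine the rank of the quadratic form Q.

2

Symmetric row and column elimination reduces A to a congruent diagonal form with pivots 2, 1.
Counting signs: 2 positive.
The rank is the number of nonzero pivots: 2.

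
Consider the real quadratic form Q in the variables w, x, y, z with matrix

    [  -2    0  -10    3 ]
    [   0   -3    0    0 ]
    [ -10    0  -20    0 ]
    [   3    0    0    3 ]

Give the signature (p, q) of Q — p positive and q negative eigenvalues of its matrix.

Symmetric row and column elimination reduces A to a congruent diagonal form with pivots -2, -3, 30, 0.
Counting signs: 1 positive, 2 negative, 1 zero.

(1, 2)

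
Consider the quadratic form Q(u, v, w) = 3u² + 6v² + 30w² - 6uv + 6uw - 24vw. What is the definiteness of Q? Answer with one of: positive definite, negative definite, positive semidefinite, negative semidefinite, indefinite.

positive semidefinite

The associated matrix is A = [[3, -3, 3], [-3, 6, -12], [3, -12, 30]].
Row-reducing A symmetrically gives the diagonal entries 3, 3, 0.
Counting signs: 2 positive, 1 zero.
Hence Q is positive semidefinite.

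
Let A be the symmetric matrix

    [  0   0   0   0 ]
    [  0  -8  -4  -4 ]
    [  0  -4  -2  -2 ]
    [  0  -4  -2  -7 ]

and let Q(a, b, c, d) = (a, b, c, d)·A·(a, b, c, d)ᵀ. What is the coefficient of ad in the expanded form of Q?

0

The coefficient of ad is A[1,4] + A[4,1] = 2·0 = 0.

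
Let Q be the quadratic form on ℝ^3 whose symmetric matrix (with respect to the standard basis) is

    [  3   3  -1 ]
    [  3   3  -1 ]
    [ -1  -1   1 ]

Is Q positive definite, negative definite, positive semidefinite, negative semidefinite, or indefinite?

positive semidefinite

Symmetric row and column elimination reduces A to a congruent diagonal form with pivots 3, 0, 2/3.
So there are 2 positive, 1 zero pivots.
Hence Q is positive semidefinite.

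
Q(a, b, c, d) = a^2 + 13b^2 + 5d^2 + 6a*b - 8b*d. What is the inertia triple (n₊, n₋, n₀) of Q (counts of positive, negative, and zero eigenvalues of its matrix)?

(3, 0, 1)

Write A = [[1, 3, 0, 0], [3, 13, 0, -4], [0, 0, 0, 0], [0, -4, 0, 5]].
Congruent diagonalization of A (simultaneous row and column reduction) yields pivots 1, 4, 0, 1.
So there are 3 positive, 1 zero pivots.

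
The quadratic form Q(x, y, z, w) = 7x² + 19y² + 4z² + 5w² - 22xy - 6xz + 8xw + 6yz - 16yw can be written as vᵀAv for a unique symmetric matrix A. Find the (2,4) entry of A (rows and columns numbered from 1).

The coefficient of y·w in Q is -16. For a symmetric A this equals A[2,4] + A[4,2] = 2·A[2,4].
So A[2,4] = -16/2 = -8.

-8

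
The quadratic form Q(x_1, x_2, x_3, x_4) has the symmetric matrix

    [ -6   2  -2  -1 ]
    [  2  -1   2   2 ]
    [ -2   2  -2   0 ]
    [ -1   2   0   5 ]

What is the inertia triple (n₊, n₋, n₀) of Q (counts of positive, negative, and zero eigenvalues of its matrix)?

(2, 2, 0)

Row-reducing A symmetrically gives the diagonal entries -6, -1/3, 4, 5/4.
Counting signs: 2 positive, 2 negative.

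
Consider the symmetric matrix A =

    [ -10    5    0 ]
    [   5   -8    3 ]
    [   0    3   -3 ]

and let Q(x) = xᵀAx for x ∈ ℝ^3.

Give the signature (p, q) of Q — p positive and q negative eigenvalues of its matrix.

(0, 3)

Row-reducing A symmetrically gives the diagonal entries -10, -11/2, -15/11.
So there are 3 negative pivots.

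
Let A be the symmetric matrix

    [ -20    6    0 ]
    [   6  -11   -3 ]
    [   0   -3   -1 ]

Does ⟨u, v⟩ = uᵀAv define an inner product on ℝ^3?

no

Leading principal minors: Δ_1 = -20, Δ_2 = 184, Δ_3 = -4.
The signs alternate starting with Δ_1 < 0, so by Sylvester's criterion Q is negative definite.
⟨·,·⟩ is an inner product exactly when A is positive definite.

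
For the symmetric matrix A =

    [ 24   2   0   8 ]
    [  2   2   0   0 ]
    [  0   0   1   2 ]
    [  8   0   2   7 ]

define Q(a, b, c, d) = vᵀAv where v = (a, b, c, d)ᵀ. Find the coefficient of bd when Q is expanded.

0

The coefficient of bd is A[2,4] + A[4,2] = 2·0 = 0.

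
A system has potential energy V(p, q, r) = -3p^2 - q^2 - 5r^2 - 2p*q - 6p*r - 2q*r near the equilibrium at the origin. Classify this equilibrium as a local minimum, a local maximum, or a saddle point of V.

local maximum

The Hessian at the origin is H = [[-6, -2, -6], [-2, -2, -2], [-6, -2, -10]].
Applying the same elementary operations to the rows and columns of H produces a congruent diagonal matrix with entries -6, -4/3, -4.
That gives 3 negative pivots.
H is negative definite, so the origin is a strict local maximum.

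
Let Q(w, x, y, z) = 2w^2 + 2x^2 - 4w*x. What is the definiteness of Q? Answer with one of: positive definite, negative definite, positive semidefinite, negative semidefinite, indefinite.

positive semidefinite

The symmetric matrix is A = [[2, -2, 0, 0], [-2, 2, 0, 0], [0, 0, 0, 0], [0, 0, 0, 0]].
Congruent diagonalization of A (simultaneous row and column reduction) yields pivots 2, 0, 0, 0.
So there are 1 positive, 3 zero pivots.
Hence Q is positive semidefinite.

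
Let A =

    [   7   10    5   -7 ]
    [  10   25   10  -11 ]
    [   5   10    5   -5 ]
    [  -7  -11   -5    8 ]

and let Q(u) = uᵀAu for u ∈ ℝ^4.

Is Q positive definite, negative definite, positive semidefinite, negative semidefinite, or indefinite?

positive definite

Leading principal minors: Δ_1 = 7, Δ_2 = 75, Δ_3 = 50, Δ_4 = 40.
All leading principal minors are positive, so by Sylvester's criterion Q is positive definite.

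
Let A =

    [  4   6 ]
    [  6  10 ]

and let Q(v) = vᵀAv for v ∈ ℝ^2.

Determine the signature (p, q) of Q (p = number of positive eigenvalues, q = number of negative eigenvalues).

(2, 0)

Row-reducing A symmetrically gives the diagonal entries 4, 1.
That gives 2 positive pivots.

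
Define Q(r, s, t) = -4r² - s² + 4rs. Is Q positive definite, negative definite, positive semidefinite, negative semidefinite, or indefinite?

negative semidefinite

The symmetric matrix is A = [[-4, 2, 0], [2, -1, 0], [0, 0, 0]].
Symmetric row and column elimination reduces A to a congruent diagonal form with pivots -4, 0, 0.
That gives 1 negative, 2 zero pivots.
Hence Q is negative semidefinite.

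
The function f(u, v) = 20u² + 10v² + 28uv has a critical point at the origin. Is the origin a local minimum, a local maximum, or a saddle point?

local minimum

The Hessian at the origin is H = [[40, 28], [28, 20]].
det H = 40·20 − (28)² = 16 > 0 and H[1,1] = 40 > 0, so H is positive definite.
Therefore the origin is a local minimum.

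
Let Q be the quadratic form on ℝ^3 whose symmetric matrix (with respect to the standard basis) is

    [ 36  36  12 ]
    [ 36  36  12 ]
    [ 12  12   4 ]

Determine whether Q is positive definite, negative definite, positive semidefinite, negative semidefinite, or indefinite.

Symmetric row and column elimination reduces A to a congruent diagonal form with pivots 36, 0, 0.
Counting signs: 1 positive, 2 zero.
Hence Q is positive semidefinite.

positive semidefinite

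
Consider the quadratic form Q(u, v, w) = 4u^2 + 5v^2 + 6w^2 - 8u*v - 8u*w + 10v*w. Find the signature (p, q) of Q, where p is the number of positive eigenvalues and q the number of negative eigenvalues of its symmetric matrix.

The associated matrix is A = [[4, -4, -4], [-4, 5, 5], [-4, 5, 6]].
Applying the same elementary operations to the rows and columns of A produces a congruent diagonal matrix with entries 4, 1, 1.
That gives 3 positive pivots.

(3, 0)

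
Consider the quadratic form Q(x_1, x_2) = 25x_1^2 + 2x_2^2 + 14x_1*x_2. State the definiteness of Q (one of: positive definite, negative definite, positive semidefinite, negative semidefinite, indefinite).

The symmetric matrix of Q is [[25, 7], [7, 2]].
For the 2×2 matrix [[25, 7], [7, 2]]: det = 25·2 − (7)² = 1, trace = 27.
det > 0 so both eigenvalues share the sign of the trace; trace = 27 > 0 ⇒ both positive.

positive definite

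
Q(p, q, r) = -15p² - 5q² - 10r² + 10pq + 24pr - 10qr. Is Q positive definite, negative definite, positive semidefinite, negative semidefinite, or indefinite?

negative definite

The symmetric matrix is A = [[-15, 5, 12], [5, -5, -5], [12, -5, -10]].
Symmetric row and column elimination reduces A to a congruent diagonal form with pivots -15, -10/3, -1/10.
Counting signs: 3 negative.
Hence Q is negative definite.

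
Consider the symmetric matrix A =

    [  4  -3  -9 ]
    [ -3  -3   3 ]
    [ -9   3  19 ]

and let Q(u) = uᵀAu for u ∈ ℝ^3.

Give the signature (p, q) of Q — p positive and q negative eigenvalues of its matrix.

(2, 1)

Row-reducing A symmetrically gives the diagonal entries 4, -21/4, 10/7.
Counting signs: 2 positive, 1 negative.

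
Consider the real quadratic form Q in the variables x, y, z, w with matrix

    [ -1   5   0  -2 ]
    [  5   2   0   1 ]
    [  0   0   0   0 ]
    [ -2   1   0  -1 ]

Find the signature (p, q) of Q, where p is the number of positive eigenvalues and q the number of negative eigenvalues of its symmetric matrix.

Applying the same elementary operations to the rows and columns of A produces a congruent diagonal matrix with entries -1, 27, 0, 0.
That gives 1 positive, 1 negative, 2 zero pivots.

(1, 1)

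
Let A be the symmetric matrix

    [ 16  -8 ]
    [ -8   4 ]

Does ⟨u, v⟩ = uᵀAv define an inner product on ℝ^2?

For the 2×2 matrix [[16, -8], [-8, 4]]: det = 16·4 − (-8)² = 0, trace = 20.
det = 0 so one eigenvalue is zero; the form is semidefinite with the sign of the trace.
⟨·,·⟩ is an inner product exactly when A is positive definite.

no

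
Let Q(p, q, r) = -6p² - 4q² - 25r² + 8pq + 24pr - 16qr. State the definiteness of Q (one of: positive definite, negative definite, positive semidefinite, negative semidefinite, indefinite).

negative definite

The symmetric matrix of Q is A = [[-6, 4, 12], [4, -4, -8], [12, -8, -25]].
Leading principal minors: Δ_1 = -6, Δ_2 = 8, Δ_3 = -8.
The signs alternate starting with Δ_1 < 0, so by Sylvester's criterion Q is negative definite.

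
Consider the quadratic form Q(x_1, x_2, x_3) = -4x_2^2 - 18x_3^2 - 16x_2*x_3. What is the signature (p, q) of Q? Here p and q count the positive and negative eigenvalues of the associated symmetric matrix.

(0, 2)

The symmetric matrix is A = [[0, 0, 0], [0, -4, -8], [0, -8, -18]].
Applying the same elementary operations to the rows and columns of A produces a congruent diagonal matrix with entries 0, -4, -2.
That gives 2 negative, 1 zero pivots.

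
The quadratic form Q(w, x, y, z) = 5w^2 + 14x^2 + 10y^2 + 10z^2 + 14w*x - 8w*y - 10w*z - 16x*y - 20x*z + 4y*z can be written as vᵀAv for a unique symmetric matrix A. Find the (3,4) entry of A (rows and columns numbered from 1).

2

The coefficient of y·z in Q is 4. For a symmetric A this equals A[3,4] + A[4,3] = 2·A[3,4].
So A[3,4] = 4/2 = 2.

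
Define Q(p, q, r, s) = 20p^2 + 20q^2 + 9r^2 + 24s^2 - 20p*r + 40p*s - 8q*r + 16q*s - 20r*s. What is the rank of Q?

3

The associated matrix is A = [[20, 0, -10, 20], [0, 20, -4, 8], [-10, -4, 9, -10], [20, 8, -10, 24]].
Row-reducing A symmetrically gives the diagonal entries 20, 20, 16/5, 0.
So there are 3 positive, 1 zero pivots.
The rank is the number of nonzero pivots: 3.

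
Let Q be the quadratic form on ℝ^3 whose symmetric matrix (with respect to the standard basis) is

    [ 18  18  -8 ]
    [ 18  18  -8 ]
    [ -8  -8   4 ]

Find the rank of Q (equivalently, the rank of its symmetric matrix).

Row-reducing A symmetrically gives the diagonal entries 18, 0, 4/9.
Counting signs: 2 positive, 1 zero.
The rank is the number of nonzero pivots: 2.

2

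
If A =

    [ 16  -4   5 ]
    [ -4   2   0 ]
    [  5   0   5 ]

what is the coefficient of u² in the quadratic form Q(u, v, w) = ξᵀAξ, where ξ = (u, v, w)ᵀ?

16

The coefficient of u² is the diagonal entry A[1,1] = 16.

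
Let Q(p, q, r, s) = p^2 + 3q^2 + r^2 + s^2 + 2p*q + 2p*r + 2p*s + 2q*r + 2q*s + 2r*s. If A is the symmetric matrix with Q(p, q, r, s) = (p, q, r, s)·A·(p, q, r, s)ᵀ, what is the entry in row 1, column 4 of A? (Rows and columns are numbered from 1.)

1

The coefficient of p·s in Q is 2. For a symmetric A this equals A[1,4] + A[4,1] = 2·A[1,4].
So A[1,4] = 2/2 = 1.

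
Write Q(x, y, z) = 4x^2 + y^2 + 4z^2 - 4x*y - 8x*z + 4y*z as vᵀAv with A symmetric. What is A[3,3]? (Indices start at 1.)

4

The coefficient of z^2 in Q is 4, and that is exactly A[3,3].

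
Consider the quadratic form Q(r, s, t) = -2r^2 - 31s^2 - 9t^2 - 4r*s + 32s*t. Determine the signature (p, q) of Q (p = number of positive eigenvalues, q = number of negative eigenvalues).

(0, 3)

The associated matrix is A = [[-2, -2, 0], [-2, -31, 16], [0, 16, -9]].
Applying the same elementary operations to the rows and columns of A produces a congruent diagonal matrix with entries -2, -29, -5/29.
Counting signs: 3 negative.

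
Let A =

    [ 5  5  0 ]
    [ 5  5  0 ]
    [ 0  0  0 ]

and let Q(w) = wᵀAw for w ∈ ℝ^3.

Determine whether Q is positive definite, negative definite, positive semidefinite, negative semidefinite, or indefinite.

positive semidefinite

Congruent diagonalization of A (simultaneous row and column reduction) yields pivots 5, 0, 0.
That gives 1 positive, 2 zero pivots.
Hence Q is positive semidefinite.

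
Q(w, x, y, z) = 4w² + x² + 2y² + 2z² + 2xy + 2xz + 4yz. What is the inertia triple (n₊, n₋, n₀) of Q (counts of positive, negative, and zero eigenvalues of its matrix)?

(3, 0, 1)

The symmetric matrix is A = [[4, 0, 0, 0], [0, 1, 1, 1], [0, 1, 2, 2], [0, 1, 2, 2]].
Row-reducing A symmetrically gives the diagonal entries 4, 1, 1, 0.
Counting signs: 3 positive, 1 zero.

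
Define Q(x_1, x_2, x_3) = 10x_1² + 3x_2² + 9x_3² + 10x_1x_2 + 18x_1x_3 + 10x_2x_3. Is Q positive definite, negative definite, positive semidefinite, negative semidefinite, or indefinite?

positive definite

The associated matrix is A = [[10, 5, 9], [5, 3, 5], [9, 5, 9]].
An LDLᵀ factorisation of A has diagonal entries 10, 1/2, 2/5.
So there are 3 positive pivots.
Hence Q is positive definite.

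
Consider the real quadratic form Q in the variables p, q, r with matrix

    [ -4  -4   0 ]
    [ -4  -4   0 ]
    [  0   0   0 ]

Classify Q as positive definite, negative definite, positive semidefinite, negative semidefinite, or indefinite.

Applying the same elementary operations to the rows and columns of A produces a congruent diagonal matrix with entries -4, 0, 0.
So there are 1 negative, 2 zero pivots.
Hence Q is negative semidefinite.

negative semidefinite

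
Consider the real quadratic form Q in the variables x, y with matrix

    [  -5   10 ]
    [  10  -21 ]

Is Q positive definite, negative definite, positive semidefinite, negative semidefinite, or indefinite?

negative definite

Row-reducing A symmetrically gives the diagonal entries -5, -1.
That gives 2 negative pivots.
Hence Q is negative definite.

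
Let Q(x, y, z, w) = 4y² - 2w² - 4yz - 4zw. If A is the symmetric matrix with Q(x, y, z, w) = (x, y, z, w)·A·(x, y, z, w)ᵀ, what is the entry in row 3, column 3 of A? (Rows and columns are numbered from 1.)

The coefficient of z² in Q is 0, and that is exactly A[3,3].

0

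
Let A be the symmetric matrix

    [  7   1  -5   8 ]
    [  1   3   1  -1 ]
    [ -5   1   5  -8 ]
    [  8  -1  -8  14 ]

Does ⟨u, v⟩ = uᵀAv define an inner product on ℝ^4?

yes

Leading principal minors: Δ_1 = 7, Δ_2 = 20, Δ_3 = 8, Δ_4 = 6.
All leading principal minors are positive, so by Sylvester's criterion Q is positive definite.
⟨·,·⟩ is an inner product exactly when A is positive definite.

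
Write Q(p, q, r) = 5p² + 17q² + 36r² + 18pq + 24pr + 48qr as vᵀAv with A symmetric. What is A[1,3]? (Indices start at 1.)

12

The coefficient of p·r in Q is 24. For a symmetric A this equals A[1,3] + A[3,1] = 2·A[1,3].
So A[1,3] = 24/2 = 12.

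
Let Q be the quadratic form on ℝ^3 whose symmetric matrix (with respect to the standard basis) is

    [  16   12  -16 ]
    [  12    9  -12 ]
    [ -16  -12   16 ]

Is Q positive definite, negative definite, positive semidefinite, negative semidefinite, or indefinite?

positive semidefinite

Applying the same elementary operations to the rows and columns of A produces a congruent diagonal matrix with entries 16, 0, 0.
That gives 1 positive, 2 zero pivots.
Hence Q is positive semidefinite.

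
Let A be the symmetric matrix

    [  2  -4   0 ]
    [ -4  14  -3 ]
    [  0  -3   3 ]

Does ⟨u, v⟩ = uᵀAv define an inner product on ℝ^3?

yes

Congruent diagonalization of A (simultaneous row and column reduction) yields pivots 2, 6, 3/2.
Counting signs: 3 positive.
Hence Q is positive definite.
⟨·,·⟩ is an inner product exactly when A is positive definite.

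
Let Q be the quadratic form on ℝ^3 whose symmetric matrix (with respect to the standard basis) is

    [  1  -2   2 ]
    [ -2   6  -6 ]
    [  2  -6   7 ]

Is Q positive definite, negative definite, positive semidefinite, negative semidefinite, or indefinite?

positive definite

Congruent diagonalization of A (simultaneous row and column reduction) yields pivots 1, 2, 1.
So there are 3 positive pivots.
Hence Q is positive definite.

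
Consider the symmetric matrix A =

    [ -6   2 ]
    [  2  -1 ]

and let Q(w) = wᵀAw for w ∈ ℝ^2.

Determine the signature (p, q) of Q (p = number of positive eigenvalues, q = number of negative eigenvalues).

Symmetric row and column elimination reduces A to a congruent diagonal form with pivots -6, -1/3.
So there are 2 negative pivots.

(0, 2)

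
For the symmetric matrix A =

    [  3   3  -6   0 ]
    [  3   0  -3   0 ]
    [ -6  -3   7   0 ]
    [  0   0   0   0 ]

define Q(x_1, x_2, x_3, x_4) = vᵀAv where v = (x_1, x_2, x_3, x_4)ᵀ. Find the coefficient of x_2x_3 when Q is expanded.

-6

The coefficient of x_2x_3 is A[2,3] + A[3,2] = 2·(-3) = -6.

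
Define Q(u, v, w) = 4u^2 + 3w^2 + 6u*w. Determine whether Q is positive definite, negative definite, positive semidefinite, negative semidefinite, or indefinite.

positive semidefinite

The associated matrix is A = [[4, 0, 3], [0, 0, 0], [3, 0, 3]].
Row-reducing A symmetrically gives the diagonal entries 4, 0, 3/4.
Counting signs: 2 positive, 1 zero.
Hence Q is positive semidefinite.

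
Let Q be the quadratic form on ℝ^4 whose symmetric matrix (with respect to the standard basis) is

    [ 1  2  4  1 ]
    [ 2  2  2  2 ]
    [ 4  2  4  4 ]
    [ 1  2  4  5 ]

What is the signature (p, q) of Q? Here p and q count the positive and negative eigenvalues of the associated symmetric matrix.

Symmetric row and column elimination reduces A to a congruent diagonal form with pivots 1, -2, 6, 4.
That gives 3 positive, 1 negative pivots.

(3, 1)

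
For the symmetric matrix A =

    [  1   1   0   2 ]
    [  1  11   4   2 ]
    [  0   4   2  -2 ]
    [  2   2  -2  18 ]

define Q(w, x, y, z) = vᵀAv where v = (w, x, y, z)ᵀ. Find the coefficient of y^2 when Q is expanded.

2

The coefficient of y^2 is the diagonal entry A[3,3] = 2.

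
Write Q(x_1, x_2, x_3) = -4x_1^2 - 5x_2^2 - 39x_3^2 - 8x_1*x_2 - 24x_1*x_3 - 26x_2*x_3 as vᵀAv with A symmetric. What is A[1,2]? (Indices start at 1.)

-4

The coefficient of x_1·x_2 in Q is -8. For a symmetric A this equals A[1,2] + A[2,1] = 2·A[1,2].
So A[1,2] = -8/2 = -4.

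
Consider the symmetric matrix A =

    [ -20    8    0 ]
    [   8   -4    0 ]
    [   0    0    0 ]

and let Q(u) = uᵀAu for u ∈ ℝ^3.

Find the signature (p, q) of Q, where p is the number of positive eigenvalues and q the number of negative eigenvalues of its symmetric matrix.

(0, 2)

Congruent diagonalization of A (simultaneous row and column reduction) yields pivots -20, -4/5, 0.
So there are 2 negative, 1 zero pivots.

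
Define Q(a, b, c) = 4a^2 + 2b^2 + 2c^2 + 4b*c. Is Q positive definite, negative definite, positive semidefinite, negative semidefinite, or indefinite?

positive semidefinite

The symmetric matrix is A = [[4, 0, 0], [0, 2, 2], [0, 2, 2]].
Applying the same elementary operations to the rows and columns of A produces a congruent diagonal matrix with entries 4, 2, 0.
So there are 2 positive, 1 zero pivots.
Hence Q is positive semidefinite.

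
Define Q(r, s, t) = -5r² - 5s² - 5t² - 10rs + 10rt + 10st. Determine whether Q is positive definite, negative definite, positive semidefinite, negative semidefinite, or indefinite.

negative semidefinite

The symmetric matrix is A = [[-5, -5, 5], [-5, -5, 5], [5, 5, -5]].
Congruent diagonalization of A (simultaneous row and column reduction) yields pivots -5, 0, 0.
So there are 1 negative, 2 zero pivots.
Hence Q is negative semidefinite.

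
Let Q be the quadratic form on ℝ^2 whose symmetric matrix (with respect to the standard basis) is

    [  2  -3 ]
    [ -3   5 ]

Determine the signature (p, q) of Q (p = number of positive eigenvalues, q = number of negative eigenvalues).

(2, 0)

Symmetric row and column elimination reduces A to a congruent diagonal form with pivots 2, 1/2.
Counting signs: 2 positive.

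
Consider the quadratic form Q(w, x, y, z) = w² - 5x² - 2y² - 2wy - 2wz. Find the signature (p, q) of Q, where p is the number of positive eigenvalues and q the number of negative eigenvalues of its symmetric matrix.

(1, 3)

The symmetric matrix is A = [[1, 0, -1, -1], [0, -5, 0, 0], [-1, 0, -2, 0], [-1, 0, 0, 0]].
Congruent diagonalization of A (simultaneous row and column reduction) yields pivots 1, -5, -3, -2/3.
So there are 1 positive, 3 negative pivots.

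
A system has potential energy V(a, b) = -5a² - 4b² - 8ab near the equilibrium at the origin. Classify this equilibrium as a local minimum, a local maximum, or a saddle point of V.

The Hessian at the origin is H = [[-10, -8], [-8, -8]].
det H = -10·-8 − (-8)² = 16 > 0 and H[1,1] = -10 < 0, so H is negative definite.
Therefore the origin is a local maximum.

local maximum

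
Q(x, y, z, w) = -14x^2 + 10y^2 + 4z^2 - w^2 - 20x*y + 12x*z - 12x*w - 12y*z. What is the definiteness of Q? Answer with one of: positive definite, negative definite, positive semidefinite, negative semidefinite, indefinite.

indefinite

The associated matrix is A = [[-14, -10, 6, -6], [-10, 10, -6, 0], [6, -6, 4, 0], [-6, 0, 0, -1]].
Congruent diagonalization of A (simultaneous row and column reduction) yields pivots -14, 120/7, 2/5, 1/2.
So there are 3 positive, 1 negative pivots.
Hence Q is indefinite.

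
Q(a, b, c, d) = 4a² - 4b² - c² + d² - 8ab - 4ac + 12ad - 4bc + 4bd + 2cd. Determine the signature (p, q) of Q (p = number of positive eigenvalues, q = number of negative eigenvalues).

(1, 1)

The symmetric matrix is A = [[4, -4, -2, 6], [-4, -4, -2, 2], [-2, -2, -1, 1], [6, 2, 1, 1]].
Congruent diagonalization of A (simultaneous row and column reduction) yields pivots 4, -8, 0, 0.
So there are 1 positive, 1 negative, 2 zero pivots.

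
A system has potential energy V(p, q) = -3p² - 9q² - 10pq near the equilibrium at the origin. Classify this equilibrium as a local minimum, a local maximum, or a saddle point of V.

The Hessian at the origin is H = [[-6, -10], [-10, -18]].
det H = -6·-18 − (-10)² = 8 > 0 and H[1,1] = -6 < 0, so H is negative definite.
Therefore the origin is a local maximum.

local maximum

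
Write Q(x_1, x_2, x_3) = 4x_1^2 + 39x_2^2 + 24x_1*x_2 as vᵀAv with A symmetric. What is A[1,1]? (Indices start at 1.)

4

The coefficient of x_1^2 in Q is 4, and that is exactly A[1,1].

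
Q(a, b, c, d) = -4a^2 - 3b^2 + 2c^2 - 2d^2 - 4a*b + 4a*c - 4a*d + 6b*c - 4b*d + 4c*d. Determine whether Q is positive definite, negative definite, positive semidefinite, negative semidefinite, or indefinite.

indefinite

The symmetric matrix is A = [[-4, -2, 2, -2], [-2, -3, 3, -2], [2, 3, 2, 2], [-2, -2, 2, -2]].
Symmetric row and column elimination reduces A to a congruent diagonal form with pivots -4, -2, 5, -1/2.
Counting signs: 1 positive, 3 negative.
Hence Q is indefinite.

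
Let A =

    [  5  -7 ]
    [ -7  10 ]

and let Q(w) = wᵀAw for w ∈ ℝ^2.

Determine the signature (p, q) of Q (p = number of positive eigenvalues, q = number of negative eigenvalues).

(2, 0)

Congruent diagonalization of A (simultaneous row and column reduction) yields pivots 5, 1/5.
That gives 2 positive pivots.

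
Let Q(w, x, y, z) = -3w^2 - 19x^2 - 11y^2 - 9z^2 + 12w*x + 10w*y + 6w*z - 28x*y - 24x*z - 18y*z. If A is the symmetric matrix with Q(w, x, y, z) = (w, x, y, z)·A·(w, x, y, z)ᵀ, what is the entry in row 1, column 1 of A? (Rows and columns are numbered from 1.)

The coefficient of w^2 in Q is -3, and that is exactly A[1,1].

-3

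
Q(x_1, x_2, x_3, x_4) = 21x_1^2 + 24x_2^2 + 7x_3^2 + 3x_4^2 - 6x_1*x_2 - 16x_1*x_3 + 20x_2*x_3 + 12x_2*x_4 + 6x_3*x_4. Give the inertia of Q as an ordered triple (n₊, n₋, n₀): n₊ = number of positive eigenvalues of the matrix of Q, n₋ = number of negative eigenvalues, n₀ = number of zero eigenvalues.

(4, 0, 0)

The symmetric matrix is A = [[21, -3, -8, 0], [-3, 24, 10, 6], [-8, 10, 7, 3], [0, 6, 3, 3]].
Symmetric row and column elimination reduces A to a congruent diagonal form with pivots 21, 165/7, 103/165, 60/103.
That gives 4 positive pivots.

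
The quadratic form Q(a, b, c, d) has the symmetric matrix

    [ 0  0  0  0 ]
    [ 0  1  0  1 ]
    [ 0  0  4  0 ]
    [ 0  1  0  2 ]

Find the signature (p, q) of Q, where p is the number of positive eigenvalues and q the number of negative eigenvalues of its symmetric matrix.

(3, 0)

Congruent diagonalization of A (simultaneous row and column reduction) yields pivots 0, 1, 4, 1.
So there are 3 positive, 1 zero pivots.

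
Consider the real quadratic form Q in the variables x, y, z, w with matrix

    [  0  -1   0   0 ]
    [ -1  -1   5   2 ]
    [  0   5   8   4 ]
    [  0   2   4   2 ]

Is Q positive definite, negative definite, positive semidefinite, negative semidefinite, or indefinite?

A is congruent to a diagonal matrix with 2 positive, 1 negative and 1 zero entries, so Q is indefinite.

indefinite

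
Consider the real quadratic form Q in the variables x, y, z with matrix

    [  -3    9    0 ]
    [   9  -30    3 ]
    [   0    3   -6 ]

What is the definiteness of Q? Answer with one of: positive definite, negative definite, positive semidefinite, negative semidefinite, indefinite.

negative definite

Row-reducing A symmetrically gives the diagonal entries -3, -3, -3.
That gives 3 negative pivots.
Hence Q is negative definite.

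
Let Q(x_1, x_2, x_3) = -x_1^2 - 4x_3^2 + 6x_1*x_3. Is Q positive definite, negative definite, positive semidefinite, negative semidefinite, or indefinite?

indefinite

The associated matrix is A = [[-1, 0, 3], [0, 0, 0], [3, 0, -4]].
Symmetric row and column elimination reduces A to a congruent diagonal form with pivots -1, 0, 5.
So there are 1 positive, 1 negative, 1 zero pivots.
Hence Q is indefinite.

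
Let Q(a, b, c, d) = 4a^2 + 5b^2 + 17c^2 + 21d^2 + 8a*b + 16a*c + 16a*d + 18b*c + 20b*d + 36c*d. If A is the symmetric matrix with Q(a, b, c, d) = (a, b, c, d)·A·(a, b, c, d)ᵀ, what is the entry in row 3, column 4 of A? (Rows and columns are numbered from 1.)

18

The coefficient of c·d in Q is 36. For a symmetric A this equals A[3,4] + A[4,3] = 2·A[3,4].
So A[3,4] = 36/2 = 18.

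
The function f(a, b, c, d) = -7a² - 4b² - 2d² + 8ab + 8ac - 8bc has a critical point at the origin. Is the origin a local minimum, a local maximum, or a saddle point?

The Hessian at the origin is H = [[-14, 8, 8, 0], [8, -8, -8, 0], [8, -8, 0, 0], [0, 0, 0, -4]].
Applying the same elementary operations to the rows and columns of H produces a congruent diagonal matrix with entries -14, -24/7, 8, -4.
Counting signs: 1 positive, 3 negative.
H is indefinite, so the origin is a saddle point.

saddle point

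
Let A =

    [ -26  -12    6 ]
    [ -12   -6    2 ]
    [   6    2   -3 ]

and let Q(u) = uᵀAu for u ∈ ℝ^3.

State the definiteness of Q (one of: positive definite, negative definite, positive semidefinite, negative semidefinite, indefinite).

Symmetric row and column elimination reduces A to a congruent diagonal form with pivots -26, -6/13, -1/3.
That gives 3 negative pivots.
Hence Q is negative definite.

negative definite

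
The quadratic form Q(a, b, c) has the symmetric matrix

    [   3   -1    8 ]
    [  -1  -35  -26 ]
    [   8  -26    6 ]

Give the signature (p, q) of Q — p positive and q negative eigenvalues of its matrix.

An LDLᵀ factorisation of A has diagonal entries 3, -106/3, 4/53.
Counting signs: 2 positive, 1 negative.

(2, 1)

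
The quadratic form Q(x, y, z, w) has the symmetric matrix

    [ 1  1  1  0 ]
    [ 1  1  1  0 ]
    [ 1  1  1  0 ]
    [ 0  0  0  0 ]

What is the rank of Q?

Symmetric row and column elimination reduces A to a congruent diagonal form with pivots 1, 0, 0, 0.
That gives 1 positive, 3 zero pivots.
The rank is the number of nonzero pivots: 1.

1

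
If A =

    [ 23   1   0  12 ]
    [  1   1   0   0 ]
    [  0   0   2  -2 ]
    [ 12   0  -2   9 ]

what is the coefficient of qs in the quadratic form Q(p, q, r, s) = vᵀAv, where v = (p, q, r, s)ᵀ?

The coefficient of qs is A[2,4] + A[4,2] = 2·0 = 0.

0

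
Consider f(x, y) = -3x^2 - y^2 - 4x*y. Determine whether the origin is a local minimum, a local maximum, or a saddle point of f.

saddle point

The Hessian at the origin is H = [[-6, -4], [-4, -2]].
det H = -6·-2 − (-4)² = -4 < 0, so H is indefinite.
Therefore the origin is a saddle point.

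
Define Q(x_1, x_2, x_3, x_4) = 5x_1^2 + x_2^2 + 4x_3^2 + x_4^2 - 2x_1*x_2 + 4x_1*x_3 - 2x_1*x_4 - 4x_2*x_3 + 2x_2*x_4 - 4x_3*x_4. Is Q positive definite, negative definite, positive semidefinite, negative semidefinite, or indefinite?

The associated matrix is A = [[5, -1, 2, -1], [-1, 1, -2, 1], [2, -2, 4, -2], [-1, 1, -2, 1]].
Congruent diagonalization of A (simultaneous row and column reduction) yields pivots 5, 4/5, 0, 0.
So there are 2 positive, 2 zero pivots.
Hence Q is positive semidefinite.

positive semidefinite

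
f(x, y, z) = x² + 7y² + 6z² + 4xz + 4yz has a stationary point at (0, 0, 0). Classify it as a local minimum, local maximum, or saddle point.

local minimum

The Hessian at the origin is H = [[2, 0, 4], [0, 14, 4], [4, 4, 12]].
Congruent diagonalization of H (simultaneous row and column reduction) yields pivots 2, 14, 20/7.
So there are 3 positive pivots.
H is positive definite, so the origin is a strict local minimum.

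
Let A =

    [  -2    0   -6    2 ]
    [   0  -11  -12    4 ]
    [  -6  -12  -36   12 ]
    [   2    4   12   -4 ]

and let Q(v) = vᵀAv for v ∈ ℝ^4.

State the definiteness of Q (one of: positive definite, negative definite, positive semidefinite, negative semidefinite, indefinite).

Row-reducing A symmetrically gives the diagonal entries -2, -11, -54/11, 0.
Counting signs: 3 negative, 1 zero.
Hence Q is negative semidefinite.

negative semidefinite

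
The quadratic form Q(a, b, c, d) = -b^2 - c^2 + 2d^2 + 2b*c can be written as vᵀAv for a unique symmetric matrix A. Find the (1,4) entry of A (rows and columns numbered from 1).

0

The coefficient of a·d in Q is 0. For a symmetric A this equals A[1,4] + A[4,1] = 2·A[1,4].
So A[1,4] = 0/2 = 0.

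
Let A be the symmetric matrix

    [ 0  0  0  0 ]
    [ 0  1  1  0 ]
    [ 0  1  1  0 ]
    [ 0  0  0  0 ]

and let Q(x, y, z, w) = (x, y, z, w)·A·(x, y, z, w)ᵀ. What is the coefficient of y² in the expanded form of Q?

The coefficient of y² is the diagonal entry A[2,2] = 1.

1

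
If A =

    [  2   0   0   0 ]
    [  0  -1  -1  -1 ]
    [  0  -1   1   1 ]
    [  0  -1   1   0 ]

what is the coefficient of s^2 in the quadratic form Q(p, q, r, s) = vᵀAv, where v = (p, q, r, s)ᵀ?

The coefficient of s^2 is the diagonal entry A[4,4] = 0.

0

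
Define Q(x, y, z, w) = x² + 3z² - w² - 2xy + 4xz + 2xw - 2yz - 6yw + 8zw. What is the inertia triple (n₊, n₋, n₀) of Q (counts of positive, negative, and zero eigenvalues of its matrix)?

The symmetric matrix is A = [[1, -1, 2, 1], [-1, 0, -1, -3], [2, -1, 3, 4], [1, -3, 4, -1]].
Congruent diagonalization of A (simultaneous row and column reduction) yields pivots 1, -1, 0, 2.
Counting signs: 2 positive, 1 negative, 1 zero.

(2, 1, 1)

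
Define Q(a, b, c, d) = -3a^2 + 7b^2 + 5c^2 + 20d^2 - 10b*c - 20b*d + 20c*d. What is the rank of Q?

The associated matrix is A = [[-3, 0, 0, 0], [0, 7, -5, -10], [0, -5, 5, 10], [0, -10, 10, 20]].
Symmetric row and column elimination reduces A to a congruent diagonal form with pivots -3, 7, 10/7, 0.
That gives 2 positive, 1 negative, 1 zero pivots.
The rank is the number of nonzero pivots: 3.

3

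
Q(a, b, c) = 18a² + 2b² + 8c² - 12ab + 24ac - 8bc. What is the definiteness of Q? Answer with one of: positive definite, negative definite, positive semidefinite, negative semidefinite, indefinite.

positive semidefinite

Write A = [[18, -6, 12], [-6, 2, -4], [12, -4, 8]].
Symmetric row and column elimination reduces A to a congruent diagonal form with pivots 18, 0, 0.
That gives 1 positive, 2 zero pivots.
Hence Q is positive semidefinite.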